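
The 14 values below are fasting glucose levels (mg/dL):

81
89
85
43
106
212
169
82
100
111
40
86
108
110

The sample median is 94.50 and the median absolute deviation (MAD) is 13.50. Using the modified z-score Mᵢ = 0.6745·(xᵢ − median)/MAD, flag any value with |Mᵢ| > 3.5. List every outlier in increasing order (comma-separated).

169, 212

|Mᵢ| > 3.5 ⇔ |xᵢ − 94.50| > 3.5·13.50/0.6745 = 70.05.
So outliers lie outside [24.45, 164.55].
169: M = 3.72 → outlier.
212: M = 5.87 → outlier.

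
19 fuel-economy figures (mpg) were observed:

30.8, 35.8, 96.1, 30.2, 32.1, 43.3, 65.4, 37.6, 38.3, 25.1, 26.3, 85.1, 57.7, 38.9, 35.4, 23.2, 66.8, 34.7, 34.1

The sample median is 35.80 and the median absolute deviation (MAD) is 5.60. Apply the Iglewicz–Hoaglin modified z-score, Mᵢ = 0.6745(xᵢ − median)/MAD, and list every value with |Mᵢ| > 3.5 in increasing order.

65.4, 66.8, 85.1, 96.1

|Mᵢ| > 3.5 ⇔ |xᵢ − 35.80| > 3.5·5.60/0.6745 = 29.06.
So outliers lie outside [6.74, 64.86].
65.4: M = 3.57 → outlier.
66.8: M = 3.73 → outlier.
85.1: M = 5.94 → outlier.
96.1: M = 7.26 → outlier.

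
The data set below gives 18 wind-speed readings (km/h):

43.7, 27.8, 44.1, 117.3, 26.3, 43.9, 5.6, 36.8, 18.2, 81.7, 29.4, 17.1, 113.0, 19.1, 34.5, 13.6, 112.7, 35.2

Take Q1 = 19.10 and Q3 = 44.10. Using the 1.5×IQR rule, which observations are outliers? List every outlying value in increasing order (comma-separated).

IQR = Q3 − Q1 = 44.10 − 19.10 = 25.00.
Lower fence = Q1 − 1.5·IQR = 19.10 − 37.50 = -18.40.
Upper fence = Q3 + 1.5·IQR = 44.10 + 37.50 = 81.60.
81.7 > 81.60 → outlier.
112.7 > 81.60 → outlier.
113.0 > 81.60 → outlier.
117.3 > 81.60 → outlier.
All remaining values lie within [-18.40, 81.60].

81.7, 112.7, 113.0, 117.3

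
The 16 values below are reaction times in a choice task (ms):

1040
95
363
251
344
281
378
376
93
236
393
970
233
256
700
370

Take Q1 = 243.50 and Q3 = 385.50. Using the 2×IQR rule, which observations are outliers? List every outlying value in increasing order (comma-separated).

700, 970, 1040

IQR = Q3 − Q1 = 385.50 − 243.50 = 142.00.
Lower fence = Q1 − 2·IQR = 243.50 − 284.00 = -40.50.
Upper fence = Q3 + 2·IQR = 385.50 + 284.00 = 669.50.
700 > 669.50 → outlier.
970 > 669.50 → outlier.
1040 > 669.50 → outlier.
All remaining values lie within [-40.50, 669.50].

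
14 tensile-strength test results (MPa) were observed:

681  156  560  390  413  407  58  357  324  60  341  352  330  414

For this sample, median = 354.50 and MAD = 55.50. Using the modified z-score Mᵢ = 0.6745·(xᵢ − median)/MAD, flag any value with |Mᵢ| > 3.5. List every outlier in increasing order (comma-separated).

58, 60, 681

|Mᵢ| > 3.5 ⇔ |xᵢ − 354.50| > 3.5·55.50/0.6745 = 287.99.
So outliers lie outside [66.51, 642.49].
58: M = -3.60 → outlier.
60: M = -3.58 → outlier.
681: M = 3.97 → outlier.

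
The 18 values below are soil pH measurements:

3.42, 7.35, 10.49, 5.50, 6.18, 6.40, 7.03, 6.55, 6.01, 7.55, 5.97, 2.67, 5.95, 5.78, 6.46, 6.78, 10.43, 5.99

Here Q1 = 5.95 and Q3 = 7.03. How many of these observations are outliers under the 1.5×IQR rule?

4

IQR = 1.08; fences at 5.95 − 1.62 = 4.33 and 7.03 + 1.62 = 8.65.
Outside the cutoffs: 2.67, 3.42, 10.43, 10.49.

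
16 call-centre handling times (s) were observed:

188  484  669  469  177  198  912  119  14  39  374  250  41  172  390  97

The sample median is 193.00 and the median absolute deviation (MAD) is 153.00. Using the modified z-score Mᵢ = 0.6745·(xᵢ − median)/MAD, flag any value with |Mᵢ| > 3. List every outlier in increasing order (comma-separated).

912

|Mᵢ| > 3 ⇔ |xᵢ − 193.00| > 3·153.00/0.6745 = 680.50.
So outliers lie outside [-487.50, 873.50].
912: M = 3.17 → outlier.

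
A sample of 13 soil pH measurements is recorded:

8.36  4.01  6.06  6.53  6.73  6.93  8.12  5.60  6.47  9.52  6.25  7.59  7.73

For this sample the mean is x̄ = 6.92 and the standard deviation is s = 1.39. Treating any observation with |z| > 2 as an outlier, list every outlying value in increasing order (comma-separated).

4.01

Cutoffs at x̄ ± 2s: 6.92 ± 2·1.39 = [4.14, 9.70].
4.01: z = -2.09, |z| > 2 → outlier.
Every other value lies within [4.14, 9.70].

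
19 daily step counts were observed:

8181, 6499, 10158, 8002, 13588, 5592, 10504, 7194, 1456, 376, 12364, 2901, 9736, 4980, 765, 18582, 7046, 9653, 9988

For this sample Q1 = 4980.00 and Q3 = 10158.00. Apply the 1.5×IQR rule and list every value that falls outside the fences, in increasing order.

18582

IQR = Q3 − Q1 = 10158.00 − 4980.00 = 5178.00.
Lower fence = Q1 − 1.5·IQR = 4980.00 − 7767.00 = -2787.00.
Upper fence = Q3 + 1.5·IQR = 10158.00 + 7767.00 = 17925.00.
18582 > 17925.00 → outlier.
All remaining values lie within [-2787.00, 17925.00].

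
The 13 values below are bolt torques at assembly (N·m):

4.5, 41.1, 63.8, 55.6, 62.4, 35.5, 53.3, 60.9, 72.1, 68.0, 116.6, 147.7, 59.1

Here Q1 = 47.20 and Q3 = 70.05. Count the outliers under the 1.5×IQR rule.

IQR = 22.85; fences at 47.20 − 34.275 = 12.925 and 70.05 + 34.275 = 104.325.
Outside the cutoffs: 4.5, 116.6, 147.7.

3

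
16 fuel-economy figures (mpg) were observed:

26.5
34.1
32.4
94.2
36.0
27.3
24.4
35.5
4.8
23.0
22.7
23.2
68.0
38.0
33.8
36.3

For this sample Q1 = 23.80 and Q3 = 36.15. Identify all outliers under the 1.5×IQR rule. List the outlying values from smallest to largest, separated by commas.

IQR = Q3 − Q1 = 36.15 − 23.80 = 12.35.
Lower fence = Q1 − 1.5·IQR = 23.80 − 18.525 = 5.275.
Upper fence = Q3 + 1.5·IQR = 36.15 + 18.525 = 54.675.
4.8 < 5.275 → outlier.
68.0 > 54.675 → outlier.
94.2 > 54.675 → outlier.
All remaining values lie within [5.275, 54.675].

4.8, 68.0, 94.2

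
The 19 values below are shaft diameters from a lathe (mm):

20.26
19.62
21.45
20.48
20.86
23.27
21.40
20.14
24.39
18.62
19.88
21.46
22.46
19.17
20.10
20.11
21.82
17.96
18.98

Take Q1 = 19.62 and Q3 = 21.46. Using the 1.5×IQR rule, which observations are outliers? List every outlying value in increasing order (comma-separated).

IQR = Q3 − Q1 = 21.46 − 19.62 = 1.84.
Lower fence = Q1 − 1.5·IQR = 19.62 − 2.76 = 16.86.
Upper fence = Q3 + 1.5·IQR = 21.46 + 2.76 = 24.22.
24.39 > 24.22 → outlier.
All remaining values lie within [16.86, 24.22].

24.39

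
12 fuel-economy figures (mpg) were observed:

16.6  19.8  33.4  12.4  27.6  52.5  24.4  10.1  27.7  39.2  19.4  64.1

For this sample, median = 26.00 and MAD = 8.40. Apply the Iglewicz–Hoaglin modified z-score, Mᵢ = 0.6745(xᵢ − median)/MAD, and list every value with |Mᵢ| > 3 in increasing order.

64.1

|Mᵢ| > 3 ⇔ |xᵢ − 26.00| > 3·8.40/0.6745 = 37.36.
So outliers lie outside [-11.36, 63.36].
64.1: M = 3.06 → outlier.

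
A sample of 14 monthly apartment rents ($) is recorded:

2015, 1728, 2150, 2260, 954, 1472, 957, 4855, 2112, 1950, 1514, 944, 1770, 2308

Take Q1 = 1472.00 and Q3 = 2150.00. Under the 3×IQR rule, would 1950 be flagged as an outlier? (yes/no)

no

IQR = Q3 − Q1 = 2150.00 − 1472.00 = 678.00.
Lower fence = Q1 − 3·IQR = 1472.00 − 2034.00 = -562.00.
Upper fence = Q3 + 3·IQR = 2150.00 + 2034.00 = 4184.00.
1950 lies within [-562.00, 4184.00].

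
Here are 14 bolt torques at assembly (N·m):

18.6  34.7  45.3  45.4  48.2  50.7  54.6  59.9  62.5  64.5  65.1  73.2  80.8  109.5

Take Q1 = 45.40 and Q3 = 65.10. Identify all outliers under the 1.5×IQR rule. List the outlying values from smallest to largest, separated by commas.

109.5

IQR = Q3 − Q1 = 65.10 − 45.40 = 19.70.
Lower fence = Q1 − 1.5·IQR = 45.40 − 29.55 = 15.85.
Upper fence = Q3 + 1.5·IQR = 65.10 + 29.55 = 94.65.
109.5 > 94.65 → outlier.
All remaining values lie within [15.85, 94.65].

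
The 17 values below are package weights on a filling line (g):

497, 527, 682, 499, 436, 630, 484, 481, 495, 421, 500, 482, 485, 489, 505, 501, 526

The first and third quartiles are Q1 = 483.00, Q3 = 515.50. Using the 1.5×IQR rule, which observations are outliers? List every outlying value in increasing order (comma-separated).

421, 630, 682

IQR = Q3 − Q1 = 515.50 − 483.00 = 32.50.
Lower fence = Q1 − 1.5·IQR = 483.00 − 48.75 = 434.25.
Upper fence = Q3 + 1.5·IQR = 515.50 + 48.75 = 564.25.
421 < 434.25 → outlier.
630 > 564.25 → outlier.
682 > 564.25 → outlier.
All remaining values lie within [434.25, 564.25].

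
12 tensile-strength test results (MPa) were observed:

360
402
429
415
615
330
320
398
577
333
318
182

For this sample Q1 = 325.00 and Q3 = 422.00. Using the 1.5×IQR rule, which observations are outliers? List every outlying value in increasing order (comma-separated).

577, 615

IQR = Q3 − Q1 = 422.00 − 325.00 = 97.00.
Lower fence = Q1 − 1.5·IQR = 325.00 − 145.50 = 179.50.
Upper fence = Q3 + 1.5·IQR = 422.00 + 145.50 = 567.50.
577 > 567.50 → outlier.
615 > 567.50 → outlier.
All remaining values lie within [179.50, 567.50].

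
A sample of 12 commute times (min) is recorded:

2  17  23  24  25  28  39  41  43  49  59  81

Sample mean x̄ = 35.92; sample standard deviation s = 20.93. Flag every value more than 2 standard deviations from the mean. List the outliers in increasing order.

81

Cutoffs at x̄ ± 2s: 35.92 ± 2·20.93 = [-5.94, 77.78].
81: z = 2.15, |z| > 2 → outlier.
Every other value lies within [-5.94, 77.78].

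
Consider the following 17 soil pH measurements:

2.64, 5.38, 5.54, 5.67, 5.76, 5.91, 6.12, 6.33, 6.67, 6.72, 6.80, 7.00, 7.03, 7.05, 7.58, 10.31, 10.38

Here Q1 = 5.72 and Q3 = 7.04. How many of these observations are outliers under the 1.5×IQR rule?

IQR = 1.32; fences at 5.72 − 1.98 = 3.74 and 7.04 + 1.98 = 9.02.
Outside the cutoffs: 2.64, 10.31, 10.38.

3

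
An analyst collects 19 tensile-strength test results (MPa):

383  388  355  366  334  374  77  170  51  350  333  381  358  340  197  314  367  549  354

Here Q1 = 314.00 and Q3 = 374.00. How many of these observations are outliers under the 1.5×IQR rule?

5

IQR = 60.00; fences at 314.00 − 90.00 = 224.00 and 374.00 + 90.00 = 464.00.
Outside the cutoffs: 51, 77, 170, 197, 549.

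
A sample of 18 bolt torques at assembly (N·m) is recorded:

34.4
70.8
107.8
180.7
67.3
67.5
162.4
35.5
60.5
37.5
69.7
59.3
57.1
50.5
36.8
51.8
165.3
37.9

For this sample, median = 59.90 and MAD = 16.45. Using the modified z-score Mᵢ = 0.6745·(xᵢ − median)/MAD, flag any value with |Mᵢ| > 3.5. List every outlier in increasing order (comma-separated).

162.4, 165.3, 180.7

|Mᵢ| > 3.5 ⇔ |xᵢ − 59.90| > 3.5·16.45/0.6745 = 85.36.
So outliers lie outside [-25.46, 145.26].
162.4: M = 4.20 → outlier.
165.3: M = 4.32 → outlier.
180.7: M = 4.95 → outlier.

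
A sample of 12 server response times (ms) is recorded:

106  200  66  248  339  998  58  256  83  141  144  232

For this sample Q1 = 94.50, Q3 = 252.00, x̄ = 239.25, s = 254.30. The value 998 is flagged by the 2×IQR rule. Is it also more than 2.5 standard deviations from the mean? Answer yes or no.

z = (998 − 239.25) / 254.30 = 2.98.
|z| = 2.98 > 2.5.

yes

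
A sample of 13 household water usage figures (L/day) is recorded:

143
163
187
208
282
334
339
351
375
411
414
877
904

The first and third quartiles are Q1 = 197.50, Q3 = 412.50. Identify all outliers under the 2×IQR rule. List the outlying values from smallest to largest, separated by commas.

877, 904

IQR = Q3 − Q1 = 412.50 − 197.50 = 215.00.
Lower fence = Q1 − 2·IQR = 197.50 − 430.00 = -232.50.
Upper fence = Q3 + 2·IQR = 412.50 + 430.00 = 842.50.
877 > 842.50 → outlier.
904 > 842.50 → outlier.
All remaining values lie within [-232.50, 842.50].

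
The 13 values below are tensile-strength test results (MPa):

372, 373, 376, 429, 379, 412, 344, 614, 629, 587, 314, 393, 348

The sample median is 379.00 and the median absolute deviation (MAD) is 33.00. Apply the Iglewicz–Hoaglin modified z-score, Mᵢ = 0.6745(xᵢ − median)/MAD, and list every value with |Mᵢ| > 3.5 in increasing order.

587, 614, 629

|Mᵢ| > 3.5 ⇔ |xᵢ − 379.00| > 3.5·33.00/0.6745 = 171.24.
So outliers lie outside [207.76, 550.24].
587: M = 4.25 → outlier.
614: M = 4.80 → outlier.
629: M = 5.11 → outlier.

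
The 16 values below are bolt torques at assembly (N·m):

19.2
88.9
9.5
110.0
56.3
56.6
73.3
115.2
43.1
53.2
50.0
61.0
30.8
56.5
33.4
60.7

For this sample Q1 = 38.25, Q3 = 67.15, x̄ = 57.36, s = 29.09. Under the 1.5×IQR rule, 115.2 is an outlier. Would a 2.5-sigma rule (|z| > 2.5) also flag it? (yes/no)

z = (115.2 − 57.36) / 29.09 = 1.99.
|z| = 1.99 ≤ 2.5.

no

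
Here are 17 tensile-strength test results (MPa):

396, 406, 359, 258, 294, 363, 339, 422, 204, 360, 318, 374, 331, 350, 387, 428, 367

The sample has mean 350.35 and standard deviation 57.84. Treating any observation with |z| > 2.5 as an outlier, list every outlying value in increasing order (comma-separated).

Cutoffs at x̄ ± 2.5s: 350.35 ± 2.5·57.84 = [205.75, 494.95].
204: z = -2.53, |z| > 2.5 → outlier.
Every other value lies within [205.75, 494.95].

204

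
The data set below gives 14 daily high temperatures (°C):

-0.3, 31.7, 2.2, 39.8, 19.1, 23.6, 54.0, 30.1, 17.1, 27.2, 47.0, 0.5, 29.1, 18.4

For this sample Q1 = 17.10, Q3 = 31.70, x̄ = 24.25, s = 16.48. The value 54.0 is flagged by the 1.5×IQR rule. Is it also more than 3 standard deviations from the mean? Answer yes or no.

z = (54.0 − 24.25) / 16.48 = 1.81.
|z| = 1.81 ≤ 3.

no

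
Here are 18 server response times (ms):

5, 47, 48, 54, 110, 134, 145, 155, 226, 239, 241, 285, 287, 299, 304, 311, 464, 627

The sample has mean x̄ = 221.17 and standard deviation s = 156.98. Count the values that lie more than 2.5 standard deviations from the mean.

1

Cutoffs: x̄ ± 2.5s = [-171.28, 613.62].
Outside the cutoffs: 627.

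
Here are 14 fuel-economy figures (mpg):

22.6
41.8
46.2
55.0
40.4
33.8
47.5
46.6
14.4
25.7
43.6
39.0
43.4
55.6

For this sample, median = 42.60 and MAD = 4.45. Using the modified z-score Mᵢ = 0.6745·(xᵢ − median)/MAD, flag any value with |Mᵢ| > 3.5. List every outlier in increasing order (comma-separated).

14.4

|Mᵢ| > 3.5 ⇔ |xᵢ − 42.60| > 3.5·4.45/0.6745 = 23.09.
So outliers lie outside [19.51, 65.69].
14.4: M = -4.27 → outlier.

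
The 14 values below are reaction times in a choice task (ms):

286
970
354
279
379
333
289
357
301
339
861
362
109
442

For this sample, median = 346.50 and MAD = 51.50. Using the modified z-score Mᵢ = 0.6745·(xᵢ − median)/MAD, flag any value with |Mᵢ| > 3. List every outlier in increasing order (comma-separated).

|Mᵢ| > 3 ⇔ |xᵢ − 346.50| > 3·51.50/0.6745 = 229.06.
So outliers lie outside [117.44, 575.56].
109: M = -3.11 → outlier.
861: M = 6.74 → outlier.
970: M = 8.17 → outlier.

109, 861, 970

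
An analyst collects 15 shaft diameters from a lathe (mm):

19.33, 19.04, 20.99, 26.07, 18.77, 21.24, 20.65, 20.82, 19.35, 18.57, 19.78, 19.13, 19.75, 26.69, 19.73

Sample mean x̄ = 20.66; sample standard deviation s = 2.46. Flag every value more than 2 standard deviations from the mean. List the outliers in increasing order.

Cutoffs at x̄ ± 2s: 20.66 ± 2·2.46 = [15.74, 25.58].
26.07: z = 2.20, |z| > 2 → outlier.
26.69: z = 2.45, |z| > 2 → outlier.
Every other value lies within [15.74, 25.58].

26.07, 26.69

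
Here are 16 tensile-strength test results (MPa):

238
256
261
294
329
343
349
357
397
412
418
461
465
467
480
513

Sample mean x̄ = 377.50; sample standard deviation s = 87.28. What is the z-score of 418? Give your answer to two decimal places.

z = (418 − 377.50) / 87.28 = 0.46.

0.46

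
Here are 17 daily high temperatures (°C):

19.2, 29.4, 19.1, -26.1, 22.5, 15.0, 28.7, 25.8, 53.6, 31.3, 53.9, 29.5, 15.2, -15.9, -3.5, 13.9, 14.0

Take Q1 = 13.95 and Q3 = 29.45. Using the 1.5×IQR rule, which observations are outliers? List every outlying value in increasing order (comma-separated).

IQR = Q3 − Q1 = 29.45 − 13.95 = 15.50.
Lower fence = Q1 − 1.5·IQR = 13.95 − 23.25 = -9.30.
Upper fence = Q3 + 1.5·IQR = 29.45 + 23.25 = 52.70.
-26.1 < -9.30 → outlier.
-15.9 < -9.30 → outlier.
53.6 > 52.70 → outlier.
53.9 > 52.70 → outlier.
All remaining values lie within [-9.30, 52.70].

-26.1, -15.9, 53.6, 53.9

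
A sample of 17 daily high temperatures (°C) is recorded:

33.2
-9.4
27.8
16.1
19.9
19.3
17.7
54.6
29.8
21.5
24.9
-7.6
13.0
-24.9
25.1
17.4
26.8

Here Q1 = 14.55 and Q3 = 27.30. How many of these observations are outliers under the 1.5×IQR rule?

IQR = 12.75; fences at 14.55 − 19.125 = -4.575 and 27.30 + 19.125 = 46.425.
Outside the cutoffs: -24.9, -9.4, -7.6, 54.6.

4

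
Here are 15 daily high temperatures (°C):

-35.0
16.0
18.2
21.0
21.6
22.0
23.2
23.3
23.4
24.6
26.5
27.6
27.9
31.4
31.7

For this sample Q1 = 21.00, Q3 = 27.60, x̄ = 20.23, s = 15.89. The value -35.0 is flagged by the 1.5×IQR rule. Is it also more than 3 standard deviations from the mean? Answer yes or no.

z = (-35.0 − 20.23) / 15.89 = -3.48.
|z| = 3.48 > 3.

yes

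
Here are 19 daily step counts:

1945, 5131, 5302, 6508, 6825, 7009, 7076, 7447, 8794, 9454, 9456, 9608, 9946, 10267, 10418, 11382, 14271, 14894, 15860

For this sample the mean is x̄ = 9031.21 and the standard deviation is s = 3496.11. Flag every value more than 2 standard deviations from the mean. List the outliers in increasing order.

1945

Cutoffs at x̄ ± 2s: 9031.21 ± 2·3496.11 = [2038.99, 16023.43].
1945: z = -2.03, |z| > 2 → outlier.
Every other value lies within [2038.99, 16023.43].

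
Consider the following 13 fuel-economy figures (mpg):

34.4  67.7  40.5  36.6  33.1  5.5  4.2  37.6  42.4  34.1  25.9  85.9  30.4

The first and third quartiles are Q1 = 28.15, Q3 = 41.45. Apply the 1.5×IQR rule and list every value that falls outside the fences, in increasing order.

IQR = Q3 − Q1 = 41.45 − 28.15 = 13.30.
Lower fence = Q1 − 1.5·IQR = 28.15 − 19.95 = 8.20.
Upper fence = Q3 + 1.5·IQR = 41.45 + 19.95 = 61.40.
4.2 < 8.20 → outlier.
5.5 < 8.20 → outlier.
67.7 > 61.40 → outlier.
85.9 > 61.40 → outlier.
All remaining values lie within [8.20, 61.40].

4.2, 5.5, 67.7, 85.9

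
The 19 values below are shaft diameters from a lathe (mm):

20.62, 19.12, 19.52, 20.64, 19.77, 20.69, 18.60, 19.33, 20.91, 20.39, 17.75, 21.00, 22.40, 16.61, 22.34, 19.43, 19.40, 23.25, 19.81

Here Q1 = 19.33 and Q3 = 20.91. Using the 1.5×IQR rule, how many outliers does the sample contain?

IQR = 1.58; fences at 19.33 − 2.37 = 16.96 and 20.91 + 2.37 = 23.28.
Outside the cutoffs: 16.61.

1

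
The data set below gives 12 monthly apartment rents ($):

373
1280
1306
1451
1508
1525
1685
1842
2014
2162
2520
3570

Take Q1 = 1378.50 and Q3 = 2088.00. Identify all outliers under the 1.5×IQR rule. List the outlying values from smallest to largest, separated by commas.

3570

IQR = Q3 − Q1 = 2088.00 − 1378.50 = 709.50.
Lower fence = Q1 − 1.5·IQR = 1378.50 − 1064.25 = 314.25.
Upper fence = Q3 + 1.5·IQR = 2088.00 + 1064.25 = 3152.25.
3570 > 3152.25 → outlier.
All remaining values lie within [314.25, 3152.25].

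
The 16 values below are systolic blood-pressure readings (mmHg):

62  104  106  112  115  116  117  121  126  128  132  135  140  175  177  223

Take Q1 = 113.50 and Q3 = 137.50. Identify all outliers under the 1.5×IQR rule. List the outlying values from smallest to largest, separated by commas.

IQR = Q3 − Q1 = 137.50 − 113.50 = 24.00.
Lower fence = Q1 − 1.5·IQR = 113.50 − 36.00 = 77.50.
Upper fence = Q3 + 1.5·IQR = 137.50 + 36.00 = 173.50.
62 < 77.50 → outlier.
175 > 173.50 → outlier.
177 > 173.50 → outlier.
223 > 173.50 → outlier.
All remaining values lie within [77.50, 173.50].

62, 175, 177, 223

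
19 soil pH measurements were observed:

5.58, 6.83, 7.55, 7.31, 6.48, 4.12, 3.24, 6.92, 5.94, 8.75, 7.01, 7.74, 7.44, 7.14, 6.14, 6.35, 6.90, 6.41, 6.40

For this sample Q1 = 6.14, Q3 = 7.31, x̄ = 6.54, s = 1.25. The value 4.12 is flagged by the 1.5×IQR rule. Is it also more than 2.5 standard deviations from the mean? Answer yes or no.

z = (4.12 − 6.54) / 1.25 = -1.94.
|z| = 1.94 ≤ 2.5.

no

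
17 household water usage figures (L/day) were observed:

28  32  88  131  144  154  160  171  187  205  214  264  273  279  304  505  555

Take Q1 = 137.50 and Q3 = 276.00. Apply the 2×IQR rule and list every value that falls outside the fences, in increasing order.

555

IQR = Q3 − Q1 = 276.00 − 137.50 = 138.50.
Lower fence = Q1 − 2·IQR = 137.50 − 277.00 = -139.50.
Upper fence = Q3 + 2·IQR = 276.00 + 277.00 = 553.00.
555 > 553.00 → outlier.
All remaining values lie within [-139.50, 553.00].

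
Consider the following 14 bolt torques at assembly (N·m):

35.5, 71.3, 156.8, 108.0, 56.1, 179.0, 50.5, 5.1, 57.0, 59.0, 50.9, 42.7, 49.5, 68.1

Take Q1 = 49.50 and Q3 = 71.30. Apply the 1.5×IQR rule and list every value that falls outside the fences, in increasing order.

IQR = Q3 − Q1 = 71.30 − 49.50 = 21.80.
Lower fence = Q1 − 1.5·IQR = 49.50 − 32.70 = 16.80.
Upper fence = Q3 + 1.5·IQR = 71.30 + 32.70 = 104.00.
5.1 < 16.80 → outlier.
108.0 > 104.00 → outlier.
156.8 > 104.00 → outlier.
179.0 > 104.00 → outlier.
All remaining values lie within [16.80, 104.00].

5.1, 108.0, 156.8, 179.0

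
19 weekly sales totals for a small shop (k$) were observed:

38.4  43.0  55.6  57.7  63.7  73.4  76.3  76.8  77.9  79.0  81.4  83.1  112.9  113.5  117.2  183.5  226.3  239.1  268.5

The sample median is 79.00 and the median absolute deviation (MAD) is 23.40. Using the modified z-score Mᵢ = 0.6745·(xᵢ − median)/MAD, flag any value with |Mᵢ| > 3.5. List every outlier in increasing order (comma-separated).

226.3, 239.1, 268.5

|Mᵢ| > 3.5 ⇔ |xᵢ − 79.00| > 3.5·23.40/0.6745 = 121.42.
So outliers lie outside [-42.42, 200.42].
226.3: M = 4.25 → outlier.
239.1: M = 4.61 → outlier.
268.5: M = 5.46 → outlier.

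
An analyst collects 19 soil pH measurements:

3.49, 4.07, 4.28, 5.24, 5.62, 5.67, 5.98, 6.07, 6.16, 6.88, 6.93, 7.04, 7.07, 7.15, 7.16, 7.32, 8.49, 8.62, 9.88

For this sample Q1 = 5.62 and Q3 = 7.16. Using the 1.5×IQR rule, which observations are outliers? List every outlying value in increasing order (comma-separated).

9.88

IQR = Q3 − Q1 = 7.16 − 5.62 = 1.54.
Lower fence = Q1 − 1.5·IQR = 5.62 − 2.31 = 3.31.
Upper fence = Q3 + 1.5·IQR = 7.16 + 2.31 = 9.47.
9.88 > 9.47 → outlier.
All remaining values lie within [3.31, 9.47].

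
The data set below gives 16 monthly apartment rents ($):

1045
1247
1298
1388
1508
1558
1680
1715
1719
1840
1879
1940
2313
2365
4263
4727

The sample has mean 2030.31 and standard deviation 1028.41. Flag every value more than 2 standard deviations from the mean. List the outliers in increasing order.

Cutoffs at x̄ ± 2s: 2030.31 ± 2·1028.41 = [-26.51, 4087.13].
4263: z = 2.17, |z| > 2 → outlier.
4727: z = 2.62, |z| > 2 → outlier.
Every other value lies within [-26.51, 4087.13].

4263, 4727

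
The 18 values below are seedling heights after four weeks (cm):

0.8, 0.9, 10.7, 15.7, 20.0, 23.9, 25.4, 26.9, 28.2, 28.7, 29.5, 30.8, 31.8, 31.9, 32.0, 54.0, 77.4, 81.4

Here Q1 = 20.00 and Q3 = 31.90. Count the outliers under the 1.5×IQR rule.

IQR = 11.90; fences at 20.00 − 17.85 = 2.15 and 31.90 + 17.85 = 49.75.
Outside the cutoffs: 0.8, 0.9, 54.0, 77.4, 81.4.

5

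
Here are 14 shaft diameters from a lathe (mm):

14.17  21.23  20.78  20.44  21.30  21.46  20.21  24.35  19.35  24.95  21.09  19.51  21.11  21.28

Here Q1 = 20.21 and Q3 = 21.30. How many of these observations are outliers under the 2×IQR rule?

3

IQR = 1.09; fences at 20.21 − 2.18 = 18.03 and 21.30 + 2.18 = 23.48.
Outside the cutoffs: 14.17, 24.35, 24.95.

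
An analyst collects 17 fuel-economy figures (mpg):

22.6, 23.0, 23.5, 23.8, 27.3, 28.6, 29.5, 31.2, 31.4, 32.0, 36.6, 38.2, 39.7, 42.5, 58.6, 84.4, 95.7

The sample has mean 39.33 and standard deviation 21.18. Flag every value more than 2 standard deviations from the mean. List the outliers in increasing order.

Cutoffs at x̄ ± 2s: 39.33 ± 2·21.18 = [-3.03, 81.69].
84.4: z = 2.13, |z| > 2 → outlier.
95.7: z = 2.66, |z| > 2 → outlier.
Every other value lies within [-3.03, 81.69].

84.4, 95.7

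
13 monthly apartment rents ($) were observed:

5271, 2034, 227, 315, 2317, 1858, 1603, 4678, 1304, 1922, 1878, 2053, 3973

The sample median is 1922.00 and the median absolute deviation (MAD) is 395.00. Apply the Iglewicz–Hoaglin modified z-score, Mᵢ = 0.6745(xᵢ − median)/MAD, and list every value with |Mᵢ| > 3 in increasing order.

|Mᵢ| > 3 ⇔ |xᵢ − 1922.00| > 3·395.00/0.6745 = 1756.86.
So outliers lie outside [165.14, 3678.86].
3973: M = 3.50 → outlier.
4678: M = 4.71 → outlier.
5271: M = 5.72 → outlier.

3973, 4678, 5271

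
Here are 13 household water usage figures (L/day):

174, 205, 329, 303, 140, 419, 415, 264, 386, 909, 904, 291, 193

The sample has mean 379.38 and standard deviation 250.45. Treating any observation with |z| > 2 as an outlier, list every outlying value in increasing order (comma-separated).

Cutoffs at x̄ ± 2s: 379.38 ± 2·250.45 = [-121.52, 880.28].
904: z = 2.09, |z| > 2 → outlier.
909: z = 2.11, |z| > 2 → outlier.
Every other value lies within [-121.52, 880.28].

904, 909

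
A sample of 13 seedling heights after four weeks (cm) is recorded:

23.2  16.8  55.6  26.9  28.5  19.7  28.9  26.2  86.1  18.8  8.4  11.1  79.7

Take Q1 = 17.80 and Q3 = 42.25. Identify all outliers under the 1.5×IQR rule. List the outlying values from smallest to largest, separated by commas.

79.7, 86.1

IQR = Q3 − Q1 = 42.25 − 17.80 = 24.45.
Lower fence = Q1 − 1.5·IQR = 17.80 − 36.675 = -18.875.
Upper fence = Q3 + 1.5·IQR = 42.25 + 36.675 = 78.925.
79.7 > 78.925 → outlier.
86.1 > 78.925 → outlier.
All remaining values lie within [-18.875, 78.925].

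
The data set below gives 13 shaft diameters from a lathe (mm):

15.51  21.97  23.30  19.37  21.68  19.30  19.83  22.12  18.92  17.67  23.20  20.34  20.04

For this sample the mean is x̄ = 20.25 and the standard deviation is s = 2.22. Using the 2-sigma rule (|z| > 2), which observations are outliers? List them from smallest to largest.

15.51

Cutoffs at x̄ ± 2s: 20.25 ± 2·2.22 = [15.81, 24.69].
15.51: z = -2.14, |z| > 2 → outlier.
Every other value lies within [15.81, 24.69].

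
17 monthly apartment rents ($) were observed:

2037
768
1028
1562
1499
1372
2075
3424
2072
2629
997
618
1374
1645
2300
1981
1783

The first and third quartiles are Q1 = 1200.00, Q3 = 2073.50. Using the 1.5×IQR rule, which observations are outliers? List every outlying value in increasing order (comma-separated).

3424

IQR = Q3 − Q1 = 2073.50 − 1200.00 = 873.50.
Lower fence = Q1 − 1.5·IQR = 1200.00 − 1310.25 = -110.25.
Upper fence = Q3 + 1.5·IQR = 2073.50 + 1310.25 = 3383.75.
3424 > 3383.75 → outlier.
All remaining values lie within [-110.25, 3383.75].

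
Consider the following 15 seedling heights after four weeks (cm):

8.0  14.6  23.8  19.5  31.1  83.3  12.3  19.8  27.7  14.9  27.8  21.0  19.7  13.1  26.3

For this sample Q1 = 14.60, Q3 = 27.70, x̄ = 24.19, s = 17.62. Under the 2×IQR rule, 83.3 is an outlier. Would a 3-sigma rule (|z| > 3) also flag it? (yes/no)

z = (83.3 − 24.19) / 17.62 = 3.35.
|z| = 3.35 > 3.

yes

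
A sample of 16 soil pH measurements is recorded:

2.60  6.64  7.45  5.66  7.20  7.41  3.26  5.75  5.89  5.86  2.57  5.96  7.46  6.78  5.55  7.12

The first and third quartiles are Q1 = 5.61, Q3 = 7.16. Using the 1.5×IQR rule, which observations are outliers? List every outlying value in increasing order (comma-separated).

2.57, 2.60, 3.26

IQR = Q3 − Q1 = 7.16 − 5.61 = 1.55.
Lower fence = Q1 − 1.5·IQR = 5.61 − 2.325 = 3.285.
Upper fence = Q3 + 1.5·IQR = 7.16 + 2.325 = 9.485.
2.57 < 3.285 → outlier.
2.60 < 3.285 → outlier.
3.26 < 3.285 → outlier.
All remaining values lie within [3.285, 9.485].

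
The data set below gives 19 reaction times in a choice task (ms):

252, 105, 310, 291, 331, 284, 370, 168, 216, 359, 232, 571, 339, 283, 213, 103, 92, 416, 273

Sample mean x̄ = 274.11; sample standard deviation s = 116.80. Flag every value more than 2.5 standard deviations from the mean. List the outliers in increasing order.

Cutoffs at x̄ ± 2.5s: 274.11 ± 2.5·116.80 = [-17.89, 566.11].
571: z = 2.54, |z| > 2.5 → outlier.
Every other value lies within [-17.89, 566.11].

571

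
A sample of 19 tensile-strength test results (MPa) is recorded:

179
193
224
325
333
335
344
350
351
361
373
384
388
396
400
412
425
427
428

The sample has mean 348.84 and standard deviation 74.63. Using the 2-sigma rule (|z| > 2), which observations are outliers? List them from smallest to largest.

179, 193

Cutoffs at x̄ ± 2s: 348.84 ± 2·74.63 = [199.58, 498.10].
179: z = -2.28, |z| > 2 → outlier.
193: z = -2.09, |z| > 2 → outlier.
Every other value lies within [199.58, 498.10].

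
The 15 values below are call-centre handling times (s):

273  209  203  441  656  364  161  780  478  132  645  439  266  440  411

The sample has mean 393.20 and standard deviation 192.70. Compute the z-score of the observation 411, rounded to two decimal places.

z = (411 − 393.20) / 192.70 = 0.09.

0.09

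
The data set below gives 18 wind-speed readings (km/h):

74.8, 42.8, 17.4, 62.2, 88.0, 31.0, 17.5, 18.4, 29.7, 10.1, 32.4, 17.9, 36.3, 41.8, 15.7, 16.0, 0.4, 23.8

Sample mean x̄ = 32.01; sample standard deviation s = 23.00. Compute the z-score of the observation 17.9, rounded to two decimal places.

-0.61

z = (17.9 − 32.01) / 23.00 = -0.61.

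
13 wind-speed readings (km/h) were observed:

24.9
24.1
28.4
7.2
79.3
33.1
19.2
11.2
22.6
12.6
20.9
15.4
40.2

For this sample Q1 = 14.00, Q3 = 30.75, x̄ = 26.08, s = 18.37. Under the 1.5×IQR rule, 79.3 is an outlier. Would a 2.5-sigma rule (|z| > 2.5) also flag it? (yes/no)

z = (79.3 − 26.08) / 18.37 = 2.90.
|z| = 2.90 > 2.5.

yes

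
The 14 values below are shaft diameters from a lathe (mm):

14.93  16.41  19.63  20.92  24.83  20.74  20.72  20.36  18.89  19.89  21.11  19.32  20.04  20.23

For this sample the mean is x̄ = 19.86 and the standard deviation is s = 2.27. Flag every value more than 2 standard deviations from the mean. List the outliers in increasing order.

14.93, 24.83

Cutoffs at x̄ ± 2s: 19.86 ± 2·2.27 = [15.32, 24.40].
14.93: z = -2.17, |z| > 2 → outlier.
24.83: z = 2.19, |z| > 2 → outlier.
Every other value lies within [15.32, 24.40].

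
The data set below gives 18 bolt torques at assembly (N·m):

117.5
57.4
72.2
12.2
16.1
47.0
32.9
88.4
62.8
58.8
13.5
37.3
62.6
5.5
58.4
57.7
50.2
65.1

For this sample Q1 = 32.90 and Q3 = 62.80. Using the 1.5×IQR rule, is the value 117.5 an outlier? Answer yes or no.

yes

IQR = Q3 − Q1 = 62.80 − 32.90 = 29.90.
Lower fence = Q1 − 1.5·IQR = 32.90 − 44.85 = -11.95.
Upper fence = Q3 + 1.5·IQR = 62.80 + 44.85 = 107.65.
117.5 lies above the upper fence.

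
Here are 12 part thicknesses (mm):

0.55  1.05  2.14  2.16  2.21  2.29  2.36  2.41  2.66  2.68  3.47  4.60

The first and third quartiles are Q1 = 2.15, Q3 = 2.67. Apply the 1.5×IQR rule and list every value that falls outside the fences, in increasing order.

IQR = Q3 − Q1 = 2.67 − 2.15 = 0.52.
Lower fence = Q1 − 1.5·IQR = 2.15 − 0.78 = 1.37.
Upper fence = Q3 + 1.5·IQR = 2.67 + 0.78 = 3.45.
0.55 < 1.37 → outlier.
1.05 < 1.37 → outlier.
3.47 > 3.45 → outlier.
4.60 > 3.45 → outlier.
All remaining values lie within [1.37, 3.45].

0.55, 1.05, 3.47, 4.60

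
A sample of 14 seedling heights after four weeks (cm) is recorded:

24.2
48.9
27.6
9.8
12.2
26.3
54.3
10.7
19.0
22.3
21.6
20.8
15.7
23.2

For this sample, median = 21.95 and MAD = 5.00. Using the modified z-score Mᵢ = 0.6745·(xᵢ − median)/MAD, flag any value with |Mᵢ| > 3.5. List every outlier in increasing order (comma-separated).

48.9, 54.3

|Mᵢ| > 3.5 ⇔ |xᵢ − 21.95| > 3.5·5.00/0.6745 = 25.95.
So outliers lie outside [-4.00, 47.90].
48.9: M = 3.64 → outlier.
54.3: M = 4.36 → outlier.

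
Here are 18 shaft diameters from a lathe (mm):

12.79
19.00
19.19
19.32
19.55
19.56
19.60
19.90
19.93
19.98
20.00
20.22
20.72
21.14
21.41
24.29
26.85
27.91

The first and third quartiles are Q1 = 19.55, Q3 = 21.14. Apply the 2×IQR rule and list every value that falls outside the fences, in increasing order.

12.79, 26.85, 27.91

IQR = Q3 − Q1 = 21.14 − 19.55 = 1.59.
Lower fence = Q1 − 2·IQR = 19.55 − 3.18 = 16.37.
Upper fence = Q3 + 2·IQR = 21.14 + 3.18 = 24.32.
12.79 < 16.37 → outlier.
26.85 > 24.32 → outlier.
27.91 > 24.32 → outlier.
All remaining values lie within [16.37, 24.32].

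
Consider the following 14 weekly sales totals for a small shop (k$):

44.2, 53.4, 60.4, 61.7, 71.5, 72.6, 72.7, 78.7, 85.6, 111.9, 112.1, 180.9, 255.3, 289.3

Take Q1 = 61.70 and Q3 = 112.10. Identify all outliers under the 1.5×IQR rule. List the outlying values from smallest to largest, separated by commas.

IQR = Q3 − Q1 = 112.10 − 61.70 = 50.40.
Lower fence = Q1 − 1.5·IQR = 61.70 − 75.60 = -13.90.
Upper fence = Q3 + 1.5·IQR = 112.10 + 75.60 = 187.70.
255.3 > 187.70 → outlier.
289.3 > 187.70 → outlier.
All remaining values lie within [-13.90, 187.70].

255.3, 289.3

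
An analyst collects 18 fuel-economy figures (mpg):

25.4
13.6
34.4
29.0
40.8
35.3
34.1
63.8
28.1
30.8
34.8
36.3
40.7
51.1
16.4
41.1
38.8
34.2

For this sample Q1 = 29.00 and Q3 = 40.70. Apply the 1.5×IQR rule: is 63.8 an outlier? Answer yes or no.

IQR = Q3 − Q1 = 40.70 − 29.00 = 11.70.
Lower fence = Q1 − 1.5·IQR = 29.00 − 17.55 = 11.45.
Upper fence = Q3 + 1.5·IQR = 40.70 + 17.55 = 58.25.
63.8 lies above the upper fence.

yes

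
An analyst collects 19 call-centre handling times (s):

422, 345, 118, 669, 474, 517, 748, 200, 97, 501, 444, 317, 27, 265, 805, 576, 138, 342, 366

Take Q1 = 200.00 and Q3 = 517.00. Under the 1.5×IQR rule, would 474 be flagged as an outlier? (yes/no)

no

IQR = Q3 − Q1 = 517.00 − 200.00 = 317.00.
Lower fence = Q1 − 1.5·IQR = 200.00 − 475.50 = -275.50.
Upper fence = Q3 + 1.5·IQR = 517.00 + 475.50 = 992.50.
474 lies within [-275.50, 992.50].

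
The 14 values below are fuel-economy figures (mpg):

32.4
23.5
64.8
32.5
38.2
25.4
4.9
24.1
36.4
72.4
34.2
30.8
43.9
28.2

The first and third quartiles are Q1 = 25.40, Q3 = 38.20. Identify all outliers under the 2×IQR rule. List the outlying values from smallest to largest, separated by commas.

64.8, 72.4

IQR = Q3 − Q1 = 38.20 − 25.40 = 12.80.
Lower fence = Q1 − 2·IQR = 25.40 − 25.60 = -0.20.
Upper fence = Q3 + 2·IQR = 38.20 + 25.60 = 63.80.
64.8 > 63.80 → outlier.
72.4 > 63.80 → outlier.
All remaining values lie within [-0.20, 63.80].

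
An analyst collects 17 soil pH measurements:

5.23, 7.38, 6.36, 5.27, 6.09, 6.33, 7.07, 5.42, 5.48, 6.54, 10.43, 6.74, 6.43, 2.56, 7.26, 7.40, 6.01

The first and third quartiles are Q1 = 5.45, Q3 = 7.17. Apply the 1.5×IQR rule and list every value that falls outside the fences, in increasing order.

2.56, 10.43

IQR = Q3 − Q1 = 7.17 − 5.45 = 1.72.
Lower fence = Q1 − 1.5·IQR = 5.45 − 2.58 = 2.87.
Upper fence = Q3 + 1.5·IQR = 7.17 + 2.58 = 9.75.
2.56 < 2.87 → outlier.
10.43 > 9.75 → outlier.
All remaining values lie within [2.87, 9.75].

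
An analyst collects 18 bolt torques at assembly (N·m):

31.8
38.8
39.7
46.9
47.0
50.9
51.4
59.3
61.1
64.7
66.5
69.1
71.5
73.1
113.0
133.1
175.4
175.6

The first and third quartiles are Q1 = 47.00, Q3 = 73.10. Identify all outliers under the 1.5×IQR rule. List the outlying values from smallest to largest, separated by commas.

113.0, 133.1, 175.4, 175.6

IQR = Q3 − Q1 = 73.10 − 47.00 = 26.10.
Lower fence = Q1 − 1.5·IQR = 47.00 − 39.15 = 7.85.
Upper fence = Q3 + 1.5·IQR = 73.10 + 39.15 = 112.25.
113.0 > 112.25 → outlier.
133.1 > 112.25 → outlier.
175.4 > 112.25 → outlier.
175.6 > 112.25 → outlier.
All remaining values lie within [7.85, 112.25].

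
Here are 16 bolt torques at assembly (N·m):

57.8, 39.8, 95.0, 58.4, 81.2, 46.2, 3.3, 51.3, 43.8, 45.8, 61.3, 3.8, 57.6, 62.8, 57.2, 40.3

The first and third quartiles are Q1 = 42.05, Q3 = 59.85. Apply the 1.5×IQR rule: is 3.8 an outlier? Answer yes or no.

yes

IQR = Q3 − Q1 = 59.85 − 42.05 = 17.80.
Lower fence = Q1 − 1.5·IQR = 42.05 − 26.70 = 15.35.
Upper fence = Q3 + 1.5·IQR = 59.85 + 26.70 = 86.55.
3.8 lies below the lower fence.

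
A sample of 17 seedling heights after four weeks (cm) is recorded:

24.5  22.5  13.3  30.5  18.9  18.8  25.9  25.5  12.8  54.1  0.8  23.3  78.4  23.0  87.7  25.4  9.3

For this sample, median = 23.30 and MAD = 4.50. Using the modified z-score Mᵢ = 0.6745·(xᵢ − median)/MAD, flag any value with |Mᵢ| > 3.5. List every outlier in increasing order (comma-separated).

54.1, 78.4, 87.7

|Mᵢ| > 3.5 ⇔ |xᵢ − 23.30| > 3.5·4.50/0.6745 = 23.35.
So outliers lie outside [-0.05, 46.65].
54.1: M = 4.62 → outlier.
78.4: M = 8.26 → outlier.
87.7: M = 9.65 → outlier.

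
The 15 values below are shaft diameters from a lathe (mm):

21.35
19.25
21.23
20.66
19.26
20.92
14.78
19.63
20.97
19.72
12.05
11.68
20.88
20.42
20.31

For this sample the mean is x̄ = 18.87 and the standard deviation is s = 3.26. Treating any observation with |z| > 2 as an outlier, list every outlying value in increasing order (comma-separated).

11.68, 12.05

Cutoffs at x̄ ± 2s: 18.87 ± 2·3.26 = [12.35, 25.39].
11.68: z = -2.21, |z| > 2 → outlier.
12.05: z = -2.09, |z| > 2 → outlier.
Every other value lies within [12.35, 25.39].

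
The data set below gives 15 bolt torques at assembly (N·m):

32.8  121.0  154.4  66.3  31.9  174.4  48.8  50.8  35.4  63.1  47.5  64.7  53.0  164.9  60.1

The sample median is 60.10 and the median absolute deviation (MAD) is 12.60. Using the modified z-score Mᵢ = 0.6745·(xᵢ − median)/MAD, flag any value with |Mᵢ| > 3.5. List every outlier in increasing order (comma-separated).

154.4, 164.9, 174.4

|Mᵢ| > 3.5 ⇔ |xᵢ − 60.10| > 3.5·12.60/0.6745 = 65.38.
So outliers lie outside [-5.28, 125.48].
154.4: M = 5.05 → outlier.
164.9: M = 5.61 → outlier.
174.4: M = 6.12 → outlier.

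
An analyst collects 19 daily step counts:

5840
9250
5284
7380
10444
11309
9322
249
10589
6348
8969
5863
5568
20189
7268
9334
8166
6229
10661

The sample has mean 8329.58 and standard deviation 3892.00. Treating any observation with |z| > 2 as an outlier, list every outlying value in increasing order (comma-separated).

249, 20189

Cutoffs at x̄ ± 2s: 8329.58 ± 2·3892.00 = [545.58, 16113.58].
249: z = -2.08, |z| > 2 → outlier.
20189: z = 3.05, |z| > 2 → outlier.
Every other value lies within [545.58, 16113.58].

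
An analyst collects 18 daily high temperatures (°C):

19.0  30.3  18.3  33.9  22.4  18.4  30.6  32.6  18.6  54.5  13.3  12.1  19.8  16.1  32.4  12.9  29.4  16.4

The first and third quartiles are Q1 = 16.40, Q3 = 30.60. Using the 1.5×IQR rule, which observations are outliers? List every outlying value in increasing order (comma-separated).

IQR = Q3 − Q1 = 30.60 − 16.40 = 14.20.
Lower fence = Q1 − 1.5·IQR = 16.40 − 21.30 = -4.90.
Upper fence = Q3 + 1.5·IQR = 30.60 + 21.30 = 51.90.
54.5 > 51.90 → outlier.
All remaining values lie within [-4.90, 51.90].

54.5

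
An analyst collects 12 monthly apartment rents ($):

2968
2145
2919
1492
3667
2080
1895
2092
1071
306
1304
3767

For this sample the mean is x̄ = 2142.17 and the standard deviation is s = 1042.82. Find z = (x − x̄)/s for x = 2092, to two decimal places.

-0.05

z = (2092 − 2142.17) / 1042.82 = -0.05.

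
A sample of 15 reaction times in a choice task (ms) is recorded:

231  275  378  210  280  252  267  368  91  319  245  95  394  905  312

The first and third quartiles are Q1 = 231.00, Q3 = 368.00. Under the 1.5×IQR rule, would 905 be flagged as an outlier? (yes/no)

IQR = Q3 − Q1 = 368.00 − 231.00 = 137.00.
Lower fence = Q1 − 1.5·IQR = 231.00 − 205.50 = 25.50.
Upper fence = Q3 + 1.5·IQR = 368.00 + 205.50 = 573.50.
905 lies above the upper fence.

yes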